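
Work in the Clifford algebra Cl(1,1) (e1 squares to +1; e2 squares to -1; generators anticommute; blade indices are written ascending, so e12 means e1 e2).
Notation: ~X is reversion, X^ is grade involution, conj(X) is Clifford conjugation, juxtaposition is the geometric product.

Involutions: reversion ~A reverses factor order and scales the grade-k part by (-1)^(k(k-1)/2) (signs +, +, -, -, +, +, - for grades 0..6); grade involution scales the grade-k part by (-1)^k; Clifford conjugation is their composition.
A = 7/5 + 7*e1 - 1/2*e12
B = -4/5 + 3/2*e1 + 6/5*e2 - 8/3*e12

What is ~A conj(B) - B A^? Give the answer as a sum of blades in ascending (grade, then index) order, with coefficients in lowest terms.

first term: -1543/150 - 71/10*e1 + 5321/300*e2 - 76/15*e12
second term: -1543/150 + 71/10*e1 - 5321/300*e2 + 76/15*e12
Answer: -71/5*e1 + 5321/150*e2 - 152/15*e12


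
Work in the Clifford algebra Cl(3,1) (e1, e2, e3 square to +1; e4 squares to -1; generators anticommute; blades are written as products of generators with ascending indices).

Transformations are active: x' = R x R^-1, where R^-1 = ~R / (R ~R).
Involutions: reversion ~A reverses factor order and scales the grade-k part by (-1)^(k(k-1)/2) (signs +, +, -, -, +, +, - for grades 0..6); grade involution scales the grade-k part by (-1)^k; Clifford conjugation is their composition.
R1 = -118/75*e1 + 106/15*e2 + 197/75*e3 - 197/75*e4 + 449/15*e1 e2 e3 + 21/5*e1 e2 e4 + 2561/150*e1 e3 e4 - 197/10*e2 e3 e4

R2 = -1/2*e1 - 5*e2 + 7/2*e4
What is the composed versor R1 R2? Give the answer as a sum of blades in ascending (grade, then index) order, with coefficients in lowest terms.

Distribute over the terms of R2 (each basis-blade product reordered to ascending indices, repeated generators contracted through their squares):
R1 (-1/2*e1) = 59/75 + 53/15*e1 e2 + 197/150*e1 e3 - 197/150*e1 e4 - 449/30*e2 e3 - 21/10*e2 e4 - 2561/300*e3 e4 - 197/20*e1 e2 e3 e4
R1 (-5*e2) = -106/3 + 118/15*e1 e2 + 449/3*e1 e3 + 21*e1 e4 + 197/15*e2 e3 - 197/15*e2 e4 + 197/2*e3 e4 - 2561/30*e1 e2 e3 e4
R1 (7/2*e4) = 1379/150 - 147/10*e1 e2 - 17927/300*e1 e3 - 413/75*e1 e4 + 1379/20*e2 e3 + 371/15*e2 e4 + 1379/150*e3 e4 + 3143/30*e1 e2 e3 e4
Summing the partial products and collecting blades:
Answer: -3803/150 - 33/10*e1 e2 + 27367/300*e1 e3 + 709/50*e1 e4 + 4027/60*e2 e3 + 19/2*e2 e4 + 29747/300*e3 e4 + 191/20*e1 e2 e3 e4


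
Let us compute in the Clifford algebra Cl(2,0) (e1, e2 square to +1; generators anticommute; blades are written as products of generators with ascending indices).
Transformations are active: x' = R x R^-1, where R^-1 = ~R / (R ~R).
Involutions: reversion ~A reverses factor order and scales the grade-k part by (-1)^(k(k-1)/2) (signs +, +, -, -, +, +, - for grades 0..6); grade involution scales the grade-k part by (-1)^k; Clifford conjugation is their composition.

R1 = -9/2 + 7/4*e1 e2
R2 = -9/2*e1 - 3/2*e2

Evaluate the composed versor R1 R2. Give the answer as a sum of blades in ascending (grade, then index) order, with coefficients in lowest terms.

Distribute over the terms of R1 (each basis-blade product reordered to ascending indices, repeated generators contracted through their squares):
(-9/2) R2 = 81/4*e1 + 27/4*e2
(7/4*e1 e2) R2 = -21/8*e1 + 63/8*e2
Summing the partial products and collecting blades:
Answer: 141/8*e1 + 117/8*e2


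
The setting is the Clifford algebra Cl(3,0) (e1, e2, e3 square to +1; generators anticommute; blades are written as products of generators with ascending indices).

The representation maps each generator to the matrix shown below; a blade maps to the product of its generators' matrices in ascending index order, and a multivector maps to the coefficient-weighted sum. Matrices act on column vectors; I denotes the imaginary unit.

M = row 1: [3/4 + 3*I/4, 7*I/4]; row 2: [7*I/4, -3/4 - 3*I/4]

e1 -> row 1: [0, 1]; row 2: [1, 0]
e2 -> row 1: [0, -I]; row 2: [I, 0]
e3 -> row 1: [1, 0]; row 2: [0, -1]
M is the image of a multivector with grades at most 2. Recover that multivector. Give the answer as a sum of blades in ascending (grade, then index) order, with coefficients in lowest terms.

Method: 1, rho(e1), rho(e2), rho(e3) form a trace-orthogonal basis of the 2x2 complex matrices (tr(X Y) = 2 if X = Y, else 0), so M = m0*1 + m1*rho(e1) + m2*rho(e2) + m3*rho(e3) with m0 = tr(M)/2 = 0, m1 = tr(M rho(e1))/2 = 7*I/4, m2 = tr(M rho(e2))/2 = 0, m3 = tr(M rho(e3))/2 = 3/4 + 3*I/4.
Multiplying table entries, the bivector images are rho(e1 e2) = I*rho(e3), rho(e1 e3) = -I*rho(e2), rho(e2 e3) = I*rho(e1); with real blade coefficients the real parts of m0..m3 are the coefficients of 1, e1, e2, e3 and the imaginary parts give the bivectors (e2 e3: Im m1, e1 e3: -Im m2, e1 e2: Im m3).
Answer: 3/4*e3 + 3/4*e1 e2 + 7/4*e2 e3


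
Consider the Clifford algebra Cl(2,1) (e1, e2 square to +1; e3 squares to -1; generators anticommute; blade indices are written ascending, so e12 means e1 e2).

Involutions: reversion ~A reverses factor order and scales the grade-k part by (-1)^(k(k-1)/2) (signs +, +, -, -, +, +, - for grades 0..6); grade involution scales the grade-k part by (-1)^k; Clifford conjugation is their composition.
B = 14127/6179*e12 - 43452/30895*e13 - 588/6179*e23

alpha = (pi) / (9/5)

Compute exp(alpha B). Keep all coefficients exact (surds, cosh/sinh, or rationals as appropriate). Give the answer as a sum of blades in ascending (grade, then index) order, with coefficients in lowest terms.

B^2 term by term: the squares give (14127/6179)^2*(e12)^2 + (-43452/30895)^2*(e13)^2 + (-588/6179)^2*(e23)^2 = 199572129/38180041*(-1) + 1888076304/954501025*(+1) + 345744/38180041*(+1) = -81/25 (each basis 2-blade squares to minus the product of its generators' squares); cross terms between blades sharing an index anticommute and cancel. So B^2 = -81/25.
B^2 = -81/25 — a negative square means the series sums to a rotation: l = 9/5, alpha*l = pi, so exp(alpha B) = cos(pi) + (sin(pi)/(9/5))*B = -1 + (0)*B.
Answer: -1


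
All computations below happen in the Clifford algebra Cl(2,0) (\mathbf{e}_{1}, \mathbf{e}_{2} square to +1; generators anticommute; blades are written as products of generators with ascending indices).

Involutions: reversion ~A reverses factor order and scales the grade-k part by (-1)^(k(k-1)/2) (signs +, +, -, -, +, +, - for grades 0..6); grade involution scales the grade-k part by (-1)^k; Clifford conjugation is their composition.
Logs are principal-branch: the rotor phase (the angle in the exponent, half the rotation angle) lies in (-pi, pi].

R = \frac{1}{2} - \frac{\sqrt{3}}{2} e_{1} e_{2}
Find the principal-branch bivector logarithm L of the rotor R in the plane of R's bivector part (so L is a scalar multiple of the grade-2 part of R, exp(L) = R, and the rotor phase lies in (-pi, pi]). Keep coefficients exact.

The scalar part of R is \frac{1}{2}, which pins the rotor phase on the principal branch; dividing the bivector part by the sine of that phase recovers the unit plane, and L is the phase times that plane.
Concretely: cos(phase) = \frac{1}{2} gives phase = ±\frac{\pi}{3}, and since phase/sin(phase) is even the sign is immaterial: L = (phase/sin(phase)) * <R>_2 = (\frac{2 \sqrt{3} \pi}{9}) * <R>_2.
Answer: - \frac{\pi}{3} e_{1} e_{2}


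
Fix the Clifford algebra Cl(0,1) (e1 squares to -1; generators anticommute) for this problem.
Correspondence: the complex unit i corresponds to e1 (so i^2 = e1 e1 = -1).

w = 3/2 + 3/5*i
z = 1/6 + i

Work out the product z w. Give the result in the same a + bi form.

In blades: z = 1/6 + e1, w = 3/2 + 3/5*e1.
Distribute z over w term by term (generator squares from the signature, products reordered to ascending indices): (1/6)*w = 1/4 + 1/10*e1; (e1)*w = -3/5 + 3/2*e1.
Sum: -7/20 + 8/5*e1; translating back through the correspondence:
Answer: -7/20 + 8/5*i


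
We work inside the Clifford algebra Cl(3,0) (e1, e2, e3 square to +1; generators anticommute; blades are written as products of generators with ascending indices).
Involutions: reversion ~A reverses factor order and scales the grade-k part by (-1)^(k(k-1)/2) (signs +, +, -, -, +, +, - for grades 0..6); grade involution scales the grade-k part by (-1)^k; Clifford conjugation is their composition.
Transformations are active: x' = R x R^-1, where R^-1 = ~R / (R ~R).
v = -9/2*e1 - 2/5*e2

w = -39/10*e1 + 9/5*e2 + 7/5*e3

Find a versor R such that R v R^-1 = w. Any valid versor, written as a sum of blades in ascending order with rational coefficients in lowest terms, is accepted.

The midline construction: v and w both square to 2041/100, so reflecting in their sum -42/5*e1 + 7/5*e2 + 7/5*e3 exchanges them.
Answer: -42/5*e1 + 7/5*e2 + 7/5*e3


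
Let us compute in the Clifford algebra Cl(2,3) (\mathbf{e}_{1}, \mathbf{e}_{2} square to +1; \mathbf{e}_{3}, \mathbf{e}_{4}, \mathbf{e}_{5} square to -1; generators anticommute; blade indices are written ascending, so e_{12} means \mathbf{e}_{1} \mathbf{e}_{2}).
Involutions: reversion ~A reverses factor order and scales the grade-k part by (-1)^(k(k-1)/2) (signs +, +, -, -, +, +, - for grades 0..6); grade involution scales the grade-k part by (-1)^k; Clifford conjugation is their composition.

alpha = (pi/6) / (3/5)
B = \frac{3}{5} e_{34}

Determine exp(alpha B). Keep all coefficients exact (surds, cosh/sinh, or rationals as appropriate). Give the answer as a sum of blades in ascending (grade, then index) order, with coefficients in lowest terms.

B^2 = (\frac{3}{5})^2*(e_{34})^2 = \frac{9}{25}*(-1) = -\frac{9}{25} (a basis 2-blade squares to minus the product of its generators' squares).
B^2 = -\frac{9}{25} — since the square is negative, the closed form is circular: l = \frac{3}{5}, alpha*l = \frac{\pi}{6}, so exp(alpha B) = cos(\frac{\pi}{6}) + (sin(\frac{\pi}{6})/(\frac{3}{5}))*B = \frac{\sqrt{3}}{2} + (\frac{5}{6})*B.
Answer: \frac{\sqrt{3}}{2} + \frac{1}{2} e_{34}


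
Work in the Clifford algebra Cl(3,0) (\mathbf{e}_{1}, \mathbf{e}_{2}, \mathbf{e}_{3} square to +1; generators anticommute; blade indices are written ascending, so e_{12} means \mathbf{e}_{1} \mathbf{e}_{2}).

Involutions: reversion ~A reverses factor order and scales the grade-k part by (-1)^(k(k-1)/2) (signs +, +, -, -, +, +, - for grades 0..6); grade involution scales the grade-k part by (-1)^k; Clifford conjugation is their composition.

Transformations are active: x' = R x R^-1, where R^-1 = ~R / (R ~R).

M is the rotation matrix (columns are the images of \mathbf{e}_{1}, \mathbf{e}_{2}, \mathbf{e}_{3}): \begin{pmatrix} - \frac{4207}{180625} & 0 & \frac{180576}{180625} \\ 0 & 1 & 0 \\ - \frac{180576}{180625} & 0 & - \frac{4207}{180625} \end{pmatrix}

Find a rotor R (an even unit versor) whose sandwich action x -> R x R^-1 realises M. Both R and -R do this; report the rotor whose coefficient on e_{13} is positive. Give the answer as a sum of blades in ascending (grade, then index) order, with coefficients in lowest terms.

Method: write R = a + b12*e_{12} + b13*e_{13} + b23*e_{23} with a^2 + b12^2 + b13^2 + b23^2 = 1 (so R^-1 = ~R). Expanding the columns R e_j ~R gives tr M = 4a^2 - 1 and, from the antisymmetric part, M21 - M12 = -4a*b12, M13 - M31 = 4a*b13, M32 - M23 = -4a*b23.
Here tr M = \frac{172211}{180625}, so a^2 = (1 + tr M)/4 = \frac{88209}{180625} and a = ±\frac{297}{425}. Taking a = \frac{297}{425}: M21 - M12 = 0, M13 - M31 = \frac{361152}{180625}, M32 - M23 = 0, giving b12 = 0, b13 = \frac{304}{425}, b23 = 0, i.e. R = \frac{297}{425} + \frac{304}{425} e_{13}.
Its e_{13} coefficient is already positive.
Answer: \frac{297}{425} + \frac{304}{425} e_{13}. Recall the cover is two-to-one: with M of trace \frac{172211}{180625}, both preimages act alike, and the stated e_{13} sign chooses the sheet.


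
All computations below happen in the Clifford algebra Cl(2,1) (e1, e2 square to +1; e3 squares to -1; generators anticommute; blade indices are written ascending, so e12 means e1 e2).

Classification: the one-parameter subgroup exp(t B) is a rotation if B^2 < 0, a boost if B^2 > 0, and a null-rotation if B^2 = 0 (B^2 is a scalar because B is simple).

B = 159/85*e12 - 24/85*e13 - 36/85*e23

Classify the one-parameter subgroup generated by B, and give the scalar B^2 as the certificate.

B^2 term by term: the squares give (159/85)^2*(e12)^2 + (-24/85)^2*(e13)^2 + (-36/85)^2*(e23)^2 = 25281/7225*(-1) + 576/7225*(+1) + 1296/7225*(+1) = -81/25 (each basis 2-blade squares to minus the product of its generators' squares); cross terms between blades sharing an index anticommute and cancel. So B^2 = -81/25.
Answer: rotation, certificate B^2 = -81/25. Why this suffices: the scalar -81/25 survives any versor conjugation, so its sign alone determines the class however B is presented.


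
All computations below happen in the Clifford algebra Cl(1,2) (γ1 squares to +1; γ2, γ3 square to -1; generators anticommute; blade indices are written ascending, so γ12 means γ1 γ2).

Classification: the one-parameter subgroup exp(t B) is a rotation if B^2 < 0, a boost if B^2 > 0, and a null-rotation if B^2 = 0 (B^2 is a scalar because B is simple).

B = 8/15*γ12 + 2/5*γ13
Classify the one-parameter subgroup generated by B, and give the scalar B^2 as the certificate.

B^2 term by term: the squares give (8/15)^2*(γ12)^2 + (2/5)^2*(γ13)^2 = 64/225*(+1) + 4/25*(+1) = 4/9 (each basis 2-blade squares to minus the product of its generators' squares); cross terms between blades sharing an index anticommute and cancel. So B^2 = 4/9.
Answer: boost, certificate B^2 = 4/9. Why this suffices: the scalar 4/9 survives any versor conjugation, so its sign alone determines the class however B is presented.


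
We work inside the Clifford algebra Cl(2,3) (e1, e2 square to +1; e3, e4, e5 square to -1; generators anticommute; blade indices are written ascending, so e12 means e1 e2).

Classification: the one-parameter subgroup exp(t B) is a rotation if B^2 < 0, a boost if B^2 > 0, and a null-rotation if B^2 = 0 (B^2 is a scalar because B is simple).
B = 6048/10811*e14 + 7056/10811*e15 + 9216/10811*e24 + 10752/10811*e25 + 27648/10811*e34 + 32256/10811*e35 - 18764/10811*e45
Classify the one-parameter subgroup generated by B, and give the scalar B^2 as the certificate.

B^2 term by term: the squares give (6048/10811)^2*(e14)^2 + (7056/10811)^2*(e15)^2 + (9216/10811)^2*(e24)^2 + (10752/10811)^2*(e25)^2 + (27648/10811)^2*(e34)^2 + (32256/10811)^2*(e35)^2 + (-18764/10811)^2*(e45)^2 = 36578304/116877721*(+1) + 49787136/116877721*(+1) + 84934656/116877721*(+1) + 115605504/116877721*(+1) + 764411904/116877721*(-1) + 1040449536/116877721*(-1) + 352087696/116877721*(-1) = -16 (each basis 2-blade squares to minus the product of its generators' squares); cross terms between blades sharing an index anticommute and cancel; the commuting (index-disjoint) pairs give grade-4 terms 2*c*c'*(blade product), which cancel blade by blade — e1245: -130056192/116877721 + 130056192/116877721 = 0; e1345: -390168576/116877721 + 390168576/116877721 = 0; e2345: -594542592/116877721 + 594542592/116877721 = 0 — confirming B is simple. So B^2 = -16.
Answer: rotation, certificate B^2 = -16. No conjugation can change B^2 = -16; the sign gives the class.


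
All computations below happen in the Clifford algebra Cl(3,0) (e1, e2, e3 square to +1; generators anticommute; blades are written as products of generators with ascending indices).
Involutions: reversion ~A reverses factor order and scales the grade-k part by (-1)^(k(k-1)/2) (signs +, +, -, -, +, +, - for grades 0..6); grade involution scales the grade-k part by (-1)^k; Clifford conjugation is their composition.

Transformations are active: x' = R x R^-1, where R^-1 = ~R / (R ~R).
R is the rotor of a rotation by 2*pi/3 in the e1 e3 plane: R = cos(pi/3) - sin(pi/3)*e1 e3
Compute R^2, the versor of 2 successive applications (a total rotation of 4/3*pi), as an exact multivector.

Because a rotor carries half the rotation angle, composing 2 copies of this e1 e3-plane rotor multiplies the phase: 2*(pi/3) = 2*pi/3, hence R^2 = cos(2*pi/3) - sin(2*pi/3)*e1 e3.
cos(2*pi/3) = -1/2 and sin(2*pi/3) = sqrt(3)/2, so R^2 = -1/2 - sqrt(3)/2*e1 e3. The net rotation is 4/3*pi; the rotor keeps the half-angle phase exactly.
Answer: -1/2 - sqrt(3)/2*e1 e3


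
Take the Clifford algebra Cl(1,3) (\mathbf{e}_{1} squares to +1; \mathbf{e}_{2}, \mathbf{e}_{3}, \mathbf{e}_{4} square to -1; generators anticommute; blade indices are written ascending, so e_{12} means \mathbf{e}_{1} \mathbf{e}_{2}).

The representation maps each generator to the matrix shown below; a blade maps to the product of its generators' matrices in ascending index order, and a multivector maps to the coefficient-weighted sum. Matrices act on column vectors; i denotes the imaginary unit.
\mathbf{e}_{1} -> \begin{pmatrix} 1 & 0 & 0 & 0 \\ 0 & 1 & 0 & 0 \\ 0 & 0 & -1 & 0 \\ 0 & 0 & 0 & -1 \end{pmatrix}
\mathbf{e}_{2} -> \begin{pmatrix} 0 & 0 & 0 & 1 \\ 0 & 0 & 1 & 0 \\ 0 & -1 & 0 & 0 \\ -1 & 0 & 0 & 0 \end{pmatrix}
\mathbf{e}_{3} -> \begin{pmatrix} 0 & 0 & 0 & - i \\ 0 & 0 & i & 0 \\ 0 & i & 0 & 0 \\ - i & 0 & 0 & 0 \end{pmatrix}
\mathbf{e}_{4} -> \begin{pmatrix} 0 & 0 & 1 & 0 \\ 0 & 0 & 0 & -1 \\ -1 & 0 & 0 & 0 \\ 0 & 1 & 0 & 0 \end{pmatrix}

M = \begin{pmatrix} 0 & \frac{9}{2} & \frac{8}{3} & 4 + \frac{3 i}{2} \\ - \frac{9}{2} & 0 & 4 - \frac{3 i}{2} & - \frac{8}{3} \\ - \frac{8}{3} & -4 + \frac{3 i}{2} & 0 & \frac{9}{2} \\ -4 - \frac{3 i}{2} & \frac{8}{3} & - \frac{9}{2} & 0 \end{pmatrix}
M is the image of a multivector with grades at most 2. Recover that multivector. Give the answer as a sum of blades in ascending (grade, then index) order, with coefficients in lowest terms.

Method: the blade images are trace-orthogonal — tr(rho(e_A) rho(e_B)^-1) = 4 if A = B and 0 otherwise — and rho(e_A)^-1 = (e_A)^2 * rho(e_A) with (e_A)^2 = +1 or -1, so the coefficient of e_A in the preimage is (e_A)^2 * tr(M rho(e_A))/4.
Nonzero projections over blades of grade <= 2: e_{2}: (e_{2})^2 = -1, tr(M rho(e_{2})) = -16, coefficient 4; e_{4}: (e_{4})^2 = -1, tr(M rho(e_{4})) = - \frac{32}{3}, coefficient \frac{8}{3}; e_{13}: (e_{13})^2 = +1, tr(M rho(e_{13})) = -6, coefficient -\frac{3}{2}; e_{24}: (e_{24})^2 = -1, tr(M rho(e_{24})) = -18, coefficient \frac{9}{2}. Every other blade of grade <= 2 projects to 0.
Answer: 4 e_{2} + \frac{8}{3} e_{4} - \frac{3}{2} e_{13} + \frac{9}{2} e_{24}


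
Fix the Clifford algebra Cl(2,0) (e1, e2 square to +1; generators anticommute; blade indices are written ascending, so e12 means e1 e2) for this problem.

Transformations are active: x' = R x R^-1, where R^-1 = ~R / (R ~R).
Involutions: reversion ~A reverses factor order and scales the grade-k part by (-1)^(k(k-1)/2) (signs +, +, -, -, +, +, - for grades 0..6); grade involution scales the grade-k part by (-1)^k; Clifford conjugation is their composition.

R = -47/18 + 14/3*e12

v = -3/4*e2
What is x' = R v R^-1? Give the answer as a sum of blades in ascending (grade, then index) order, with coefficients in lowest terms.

~R = -47/18 - 14/3*e12, and R ~R = 9265/324, so R^-1 = ~R / (9265/324).
R v = -7/2*e1 + 47/24*e2
Answer: 5922/9265*e1 + 14541/37060*e2


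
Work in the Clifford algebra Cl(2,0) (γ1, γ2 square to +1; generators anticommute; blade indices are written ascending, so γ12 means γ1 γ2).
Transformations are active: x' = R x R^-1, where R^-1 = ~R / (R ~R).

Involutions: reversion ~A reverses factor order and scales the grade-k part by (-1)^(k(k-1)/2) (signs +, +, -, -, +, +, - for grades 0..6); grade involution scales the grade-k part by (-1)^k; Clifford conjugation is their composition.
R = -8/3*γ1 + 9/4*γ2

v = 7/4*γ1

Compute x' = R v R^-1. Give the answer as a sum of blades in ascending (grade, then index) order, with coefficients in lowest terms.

~R = -8/3*γ1 + 9/4*γ2, and R ~R = 1753/144, so R^-1 = ~R / (1753/144).
R v = -14/3 - 63/16*γ12
Answer: 2065/7012*γ1 - 3024/1753*γ2


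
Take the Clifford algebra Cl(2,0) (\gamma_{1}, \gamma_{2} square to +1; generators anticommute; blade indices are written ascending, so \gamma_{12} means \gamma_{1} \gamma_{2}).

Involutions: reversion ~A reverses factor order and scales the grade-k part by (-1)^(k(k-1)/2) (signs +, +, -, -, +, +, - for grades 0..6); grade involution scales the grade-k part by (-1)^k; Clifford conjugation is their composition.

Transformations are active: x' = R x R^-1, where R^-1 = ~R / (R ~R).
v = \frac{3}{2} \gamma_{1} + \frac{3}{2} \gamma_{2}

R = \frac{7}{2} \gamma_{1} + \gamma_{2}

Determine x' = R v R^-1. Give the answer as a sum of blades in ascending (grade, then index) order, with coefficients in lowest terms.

~R = \frac{7}{2} \gamma_{1} + \gamma_{2}, and R ~R = \frac{53}{4}, so R^-1 = ~R / (\frac{53}{4}).
R v = \frac{27}{4} + \frac{15}{4} \gamma_{12}
Answer: \frac{219}{106} \gamma_{1} - \frac{51}{106} \gamma_{2}


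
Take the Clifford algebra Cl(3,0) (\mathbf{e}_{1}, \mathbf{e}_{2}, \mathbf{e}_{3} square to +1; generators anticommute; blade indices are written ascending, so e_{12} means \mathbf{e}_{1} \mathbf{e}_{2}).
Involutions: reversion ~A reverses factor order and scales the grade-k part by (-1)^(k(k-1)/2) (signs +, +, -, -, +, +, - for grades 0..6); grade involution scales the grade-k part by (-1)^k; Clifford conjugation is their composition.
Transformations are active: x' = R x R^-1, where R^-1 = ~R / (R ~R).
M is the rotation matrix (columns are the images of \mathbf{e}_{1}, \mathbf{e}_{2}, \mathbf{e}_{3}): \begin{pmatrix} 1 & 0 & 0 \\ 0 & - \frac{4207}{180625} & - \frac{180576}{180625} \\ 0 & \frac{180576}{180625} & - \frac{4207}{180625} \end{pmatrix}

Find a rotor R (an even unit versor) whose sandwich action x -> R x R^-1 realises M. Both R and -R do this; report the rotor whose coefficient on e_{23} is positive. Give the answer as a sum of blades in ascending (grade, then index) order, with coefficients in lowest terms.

Method: write R = a + b12*e_{12} + b13*e_{13} + b23*e_{23} with a^2 + b12^2 + b13^2 + b23^2 = 1 (so R^-1 = ~R). Expanding the columns R e_j ~R gives tr M = 4a^2 - 1 and, from the antisymmetric part, M21 - M12 = -4a*b12, M13 - M31 = 4a*b13, M32 - M23 = -4a*b23.
Here tr M = \frac{172211}{180625}, so a^2 = (1 + tr M)/4 = \frac{88209}{180625} and a = ±\frac{297}{425}. Taking a = \frac{297}{425}: M21 - M12 = 0, M13 - M31 = 0, M32 - M23 = \frac{361152}{180625}, giving b12 = 0, b13 = 0, b23 = -\frac{304}{425}, i.e. R = \frac{297}{425} - \frac{304}{425} e_{23}.
Its e_{23} coefficient is negative, so report the other preimage -R.
Answer: -\frac{297}{425} + \frac{304}{425} e_{23}. Recall the cover is two-to-one: with M of trace \frac{172211}{180625}, both preimages act alike, and the stated e_{23} sign chooses the sheet.


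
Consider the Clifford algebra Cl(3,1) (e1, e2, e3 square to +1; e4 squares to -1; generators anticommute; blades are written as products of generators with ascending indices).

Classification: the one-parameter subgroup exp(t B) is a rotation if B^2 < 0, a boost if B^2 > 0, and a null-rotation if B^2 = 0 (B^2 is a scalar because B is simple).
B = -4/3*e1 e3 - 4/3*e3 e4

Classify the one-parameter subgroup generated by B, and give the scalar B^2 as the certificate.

B^2 term by term: the squares give (-4/3)^2*(e1 e3)^2 + (-4/3)^2*(e3 e4)^2 = 16/9*(-1) + 16/9*(+1) = 0 (each basis 2-blade squares to minus the product of its generators' squares); cross terms between blades sharing an index anticommute and cancel. So B^2 = 0.
Answer: null-rotation, certificate B^2 = 0. Key observation: B^2 = 0 is a conjugation invariant, so its sign decides the class regardless of the surface form of B.


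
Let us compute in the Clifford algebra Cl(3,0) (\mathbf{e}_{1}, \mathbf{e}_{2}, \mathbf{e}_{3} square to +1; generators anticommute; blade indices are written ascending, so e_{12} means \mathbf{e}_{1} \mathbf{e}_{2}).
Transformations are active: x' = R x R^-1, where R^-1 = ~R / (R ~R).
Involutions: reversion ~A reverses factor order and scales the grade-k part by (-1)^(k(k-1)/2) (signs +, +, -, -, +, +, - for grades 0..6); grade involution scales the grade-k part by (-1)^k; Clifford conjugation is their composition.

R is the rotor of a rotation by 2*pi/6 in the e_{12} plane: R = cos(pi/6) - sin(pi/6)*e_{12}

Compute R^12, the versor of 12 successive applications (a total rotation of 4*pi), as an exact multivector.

Rotor phase runs at HALF the rotation angle; powers of one rotor simply add phase, so after 12 steps in e_{12} the phase is 12*pi/6 = 2 \pi and R^12 = cos(2 \pi) - sin(2 \pi)*e_{12}.
cos(2 \pi) = 1 and sin(2 \pi) = 0, so R^12 = 1. The total rotation 4*pi is 2 full turns, so every vector returns to itself, yet the rotor is +1, back on the identity sheet (an even number of 2*pi turns).
Answer: 1


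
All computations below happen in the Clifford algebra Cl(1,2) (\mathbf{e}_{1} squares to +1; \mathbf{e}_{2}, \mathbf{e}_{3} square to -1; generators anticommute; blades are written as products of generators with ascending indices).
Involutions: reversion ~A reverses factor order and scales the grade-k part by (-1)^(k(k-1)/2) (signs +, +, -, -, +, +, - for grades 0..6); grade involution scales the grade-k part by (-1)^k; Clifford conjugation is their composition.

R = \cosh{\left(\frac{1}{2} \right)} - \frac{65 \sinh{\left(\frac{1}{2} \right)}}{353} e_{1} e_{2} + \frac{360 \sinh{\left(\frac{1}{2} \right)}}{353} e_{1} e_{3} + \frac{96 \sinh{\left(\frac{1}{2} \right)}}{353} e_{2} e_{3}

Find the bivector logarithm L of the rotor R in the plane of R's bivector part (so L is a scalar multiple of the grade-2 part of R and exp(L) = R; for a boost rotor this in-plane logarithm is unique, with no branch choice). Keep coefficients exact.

The scalar part of R is \cosh{\left(\frac{1}{2} \right)}, which determines |rapidity| via cosh; the sign lives in the bivector part, and pairing them (bivector part over sinh of the rapidity = the plane) gives the unique in-plane L = rapidity * plane.
Concretely: cosh(rapidity) = \cosh{\left(\frac{1}{2} \right)} gives rapidity = ±\frac{1}{2}, and since rapidity/sinh(rapidity) is even the sign is immaterial: L = (rapidity/sinh(rapidity)) * <R>_2 = (\frac{1}{2 \sinh{\left(\frac{1}{2} \right)}}) * <R>_2.
Answer: - \frac{65}{706} e_{1} e_{2} + \frac{180}{353} e_{1} e_{3} + \frac{48}{353} e_{2} e_{3}


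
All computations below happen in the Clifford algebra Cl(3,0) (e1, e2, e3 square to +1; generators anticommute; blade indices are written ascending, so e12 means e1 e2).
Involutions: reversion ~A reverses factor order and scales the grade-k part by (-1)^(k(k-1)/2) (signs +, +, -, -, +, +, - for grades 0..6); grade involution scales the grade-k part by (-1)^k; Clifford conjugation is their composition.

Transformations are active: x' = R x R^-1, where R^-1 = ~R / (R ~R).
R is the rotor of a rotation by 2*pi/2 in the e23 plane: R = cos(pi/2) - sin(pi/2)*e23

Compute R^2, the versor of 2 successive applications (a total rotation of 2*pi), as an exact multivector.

Rotor phase runs at HALF the rotation angle; powers of one rotor simply add phase, so after 2 steps in e23 the phase is 2*pi/2 = pi and R^2 = cos(pi) - sin(pi)*e23.
cos(pi) = -1 and sin(pi) = 0, so R^2 = -1. The total rotation 2*pi is 1 full turn, so every vector returns to itself, yet the rotor is -1, on the OTHER sheet of the double cover (an odd number of 2*pi turns).
Answer: -1


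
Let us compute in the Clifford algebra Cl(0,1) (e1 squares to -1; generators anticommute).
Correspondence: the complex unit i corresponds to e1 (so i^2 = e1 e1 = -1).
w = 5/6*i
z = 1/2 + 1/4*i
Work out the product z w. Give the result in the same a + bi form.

In blades: z = 1/2 + 1/4*e1, w = 5/6*e1.
Distribute z over w term by term (generator squares from the signature, products reordered to ascending indices): (1/2)*w = 5/12*e1; (1/4*e1)*w = -5/24.
Sum: -5/24 + 5/12*e1; translating back through the correspondence:
Answer: -5/24 + 5/12*i


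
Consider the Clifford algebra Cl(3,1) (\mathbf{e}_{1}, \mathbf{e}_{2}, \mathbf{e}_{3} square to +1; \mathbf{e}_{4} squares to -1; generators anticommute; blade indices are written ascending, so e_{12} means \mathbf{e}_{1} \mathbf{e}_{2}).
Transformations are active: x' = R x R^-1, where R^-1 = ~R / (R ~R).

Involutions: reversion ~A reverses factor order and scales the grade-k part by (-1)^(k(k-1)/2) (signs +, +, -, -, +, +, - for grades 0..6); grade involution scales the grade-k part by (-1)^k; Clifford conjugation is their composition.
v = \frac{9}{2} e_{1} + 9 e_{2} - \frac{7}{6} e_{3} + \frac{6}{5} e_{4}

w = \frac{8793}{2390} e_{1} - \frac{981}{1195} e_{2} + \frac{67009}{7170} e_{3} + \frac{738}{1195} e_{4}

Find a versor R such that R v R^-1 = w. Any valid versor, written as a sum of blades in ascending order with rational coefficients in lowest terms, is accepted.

A norm check does it: q(v) = q(w) = \frac{45527}{450}, hence R = v + w = \frac{9774}{1195} e_{1} + \frac{9774}{1195} e_{2} + \frac{9774}{1195} e_{3} + \frac{2172}{1195} e_{4} realises the map — parallel part kept, (v - w)/2 negated, v carried to w.
Answer: \frac{9774}{1195} e_{1} + \frac{9774}{1195} e_{2} + \frac{9774}{1195} e_{3} + \frac{2172}{1195} e_{4}


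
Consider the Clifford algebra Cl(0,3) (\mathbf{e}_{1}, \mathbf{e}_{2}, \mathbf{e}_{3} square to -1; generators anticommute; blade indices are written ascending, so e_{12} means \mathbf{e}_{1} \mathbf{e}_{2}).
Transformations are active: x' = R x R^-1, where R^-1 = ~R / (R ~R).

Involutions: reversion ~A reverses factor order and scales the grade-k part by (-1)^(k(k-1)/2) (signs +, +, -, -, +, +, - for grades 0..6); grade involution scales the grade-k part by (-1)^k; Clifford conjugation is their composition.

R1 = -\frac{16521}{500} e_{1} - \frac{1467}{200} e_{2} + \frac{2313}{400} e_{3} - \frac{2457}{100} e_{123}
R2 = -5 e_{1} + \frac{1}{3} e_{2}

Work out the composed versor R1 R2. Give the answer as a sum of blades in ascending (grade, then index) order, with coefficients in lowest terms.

Distribute over the terms of R2 (each basis-blade product reordered to ascending indices, repeated generators contracted through their squares):
R1 (-5 e_{1}) = -\frac{16521}{100} - \frac{1467}{40} e_{12} + \frac{2313}{80} e_{13} - \frac{2457}{20} e_{23}
R1 (\frac{1}{3} e_{2}) = \frac{489}{200} - \frac{5507}{500} e_{12} - \frac{819}{100} e_{13} - \frac{771}{400} e_{23}
Summing the partial products and collecting blades:
Answer: -\frac{32553}{200} - \frac{47689}{1000} e_{12} + \frac{8289}{400} e_{13} - \frac{49911}{400} e_{23}


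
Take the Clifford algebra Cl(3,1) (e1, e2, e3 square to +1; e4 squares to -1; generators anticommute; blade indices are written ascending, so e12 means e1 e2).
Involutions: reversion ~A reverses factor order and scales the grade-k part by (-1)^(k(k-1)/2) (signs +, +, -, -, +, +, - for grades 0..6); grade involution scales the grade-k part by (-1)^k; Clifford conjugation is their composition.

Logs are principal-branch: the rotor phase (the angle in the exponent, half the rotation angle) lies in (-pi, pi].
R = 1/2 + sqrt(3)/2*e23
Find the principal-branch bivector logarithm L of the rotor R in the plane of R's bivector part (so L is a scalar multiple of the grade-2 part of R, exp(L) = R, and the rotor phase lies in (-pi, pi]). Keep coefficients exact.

The scalar part of R is 1/2, which pins the rotor phase on the principal branch; dividing the bivector part by the sine of that phase recovers the unit plane, and L is the phase times that plane.
Concretely: cos(phase) = 1/2 gives phase = ±pi/3, and since phase/sin(phase) is even the sign is immaterial: L = (phase/sin(phase)) * <R>_2 = (2*sqrt(3)*pi/9) * <R>_2.
Answer: pi/3*e23


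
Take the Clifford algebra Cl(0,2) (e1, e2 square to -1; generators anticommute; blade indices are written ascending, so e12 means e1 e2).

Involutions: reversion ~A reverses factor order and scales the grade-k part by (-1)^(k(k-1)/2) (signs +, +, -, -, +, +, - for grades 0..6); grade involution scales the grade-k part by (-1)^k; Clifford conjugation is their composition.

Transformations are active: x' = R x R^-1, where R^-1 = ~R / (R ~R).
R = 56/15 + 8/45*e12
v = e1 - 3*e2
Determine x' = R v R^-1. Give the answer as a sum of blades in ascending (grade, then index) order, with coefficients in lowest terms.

~R = 56/15 - 8/45*e12, and R ~R = 28288/2025, so R^-1 = ~R / (28288/2025).
R v = 64/15*e1 - 496/45*e2
Answer: 283/221*e1 - 639/221*e2


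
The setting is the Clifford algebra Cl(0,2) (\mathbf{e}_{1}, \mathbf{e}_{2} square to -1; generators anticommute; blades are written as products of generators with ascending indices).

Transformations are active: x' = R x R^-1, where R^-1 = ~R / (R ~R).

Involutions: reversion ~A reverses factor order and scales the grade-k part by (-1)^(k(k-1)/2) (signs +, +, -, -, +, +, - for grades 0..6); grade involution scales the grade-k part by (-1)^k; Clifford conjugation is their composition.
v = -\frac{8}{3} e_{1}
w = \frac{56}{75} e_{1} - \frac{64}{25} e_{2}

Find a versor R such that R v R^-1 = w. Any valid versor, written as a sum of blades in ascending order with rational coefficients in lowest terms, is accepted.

R = v + w = -\frac{48}{25} e_{1} - \frac{64}{25} e_{2} works: the equal norms (-\frac{64}{9}) guarantee its sandwich swaps v into w.
Answer: -\frac{48}{25} e_{1} - \frac{64}{25} e_{2}


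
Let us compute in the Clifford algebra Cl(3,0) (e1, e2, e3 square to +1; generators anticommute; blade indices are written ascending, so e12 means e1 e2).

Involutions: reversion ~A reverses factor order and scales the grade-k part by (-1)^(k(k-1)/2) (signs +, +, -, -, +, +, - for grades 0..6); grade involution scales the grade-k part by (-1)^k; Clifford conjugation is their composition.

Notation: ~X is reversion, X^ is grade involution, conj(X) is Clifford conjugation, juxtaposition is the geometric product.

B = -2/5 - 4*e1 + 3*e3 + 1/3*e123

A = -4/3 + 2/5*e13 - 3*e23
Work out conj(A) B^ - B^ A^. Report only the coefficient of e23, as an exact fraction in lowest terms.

first term: 8/15 - 47/15*e1 - 133/15*e2 + 28/5*e3 + 4/25*e13 - 6/5*e23 + 112/9*e123
second term: 8/15 - 77/15*e1 - 137/15*e2 + 28/5*e3 - 4/25*e13 + 6/5*e23 - 104/9*e123
Answer: -12/5


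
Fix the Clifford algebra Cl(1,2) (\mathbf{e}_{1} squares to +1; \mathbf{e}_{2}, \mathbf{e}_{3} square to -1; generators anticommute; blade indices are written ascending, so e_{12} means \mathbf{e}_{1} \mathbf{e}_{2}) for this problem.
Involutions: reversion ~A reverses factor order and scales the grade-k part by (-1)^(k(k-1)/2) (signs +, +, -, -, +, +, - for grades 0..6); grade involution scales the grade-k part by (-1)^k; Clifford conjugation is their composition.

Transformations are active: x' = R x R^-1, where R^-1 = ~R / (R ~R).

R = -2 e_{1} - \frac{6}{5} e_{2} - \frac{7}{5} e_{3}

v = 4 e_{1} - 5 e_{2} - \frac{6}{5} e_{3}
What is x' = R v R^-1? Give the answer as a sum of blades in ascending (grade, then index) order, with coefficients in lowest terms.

~R = -2 e_{1} - \frac{6}{5} e_{2} - \frac{7}{5} e_{3}, and R ~R = \frac{3}{5}, so R^-1 = ~R / (\frac{3}{5}).
R v = -\frac{392}{25} + \frac{74}{5} e_{12} + 8 e_{13} - \frac{139}{25} e_{23}
Answer: \frac{1508}{15} e_{1} + \frac{1693}{25} e_{2} + \frac{5578}{75} e_{3}


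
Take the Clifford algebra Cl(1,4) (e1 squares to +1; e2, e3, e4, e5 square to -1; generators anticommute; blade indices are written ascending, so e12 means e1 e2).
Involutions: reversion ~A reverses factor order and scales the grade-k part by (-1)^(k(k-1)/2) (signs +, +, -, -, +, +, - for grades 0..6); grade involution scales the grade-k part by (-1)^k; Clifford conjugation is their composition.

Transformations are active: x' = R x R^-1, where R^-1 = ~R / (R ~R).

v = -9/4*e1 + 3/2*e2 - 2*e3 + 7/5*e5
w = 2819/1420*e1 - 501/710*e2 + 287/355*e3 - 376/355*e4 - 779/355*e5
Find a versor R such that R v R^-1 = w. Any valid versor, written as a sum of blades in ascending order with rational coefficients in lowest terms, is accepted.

Why this works: both vectors square to -1259/400, so q(v) = q(w) and R = v + w = -94/355*e1 + 282/355*e2 - 423/355*e3 - 376/355*e4 - 282/355*e5 carries v to w — its own direction survives, the complement (v - w)/2 flips.
Answer: -94/355*e1 + 282/355*e2 - 423/355*e3 - 376/355*e4 - 282/355*e5


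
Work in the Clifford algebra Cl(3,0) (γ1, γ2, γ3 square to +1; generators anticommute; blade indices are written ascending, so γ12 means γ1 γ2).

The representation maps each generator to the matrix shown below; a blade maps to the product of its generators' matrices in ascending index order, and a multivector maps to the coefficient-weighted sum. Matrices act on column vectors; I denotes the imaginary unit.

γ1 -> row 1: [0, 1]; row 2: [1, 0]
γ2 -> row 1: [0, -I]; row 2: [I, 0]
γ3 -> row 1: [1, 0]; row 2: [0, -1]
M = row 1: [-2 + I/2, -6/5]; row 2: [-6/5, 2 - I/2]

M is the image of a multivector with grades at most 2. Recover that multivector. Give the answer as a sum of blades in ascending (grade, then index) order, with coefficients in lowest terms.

Method: 1, rho(γ1), rho(γ2), rho(γ3) form a trace-orthogonal basis of the 2x2 complex matrices (tr(X Y) = 2 if X = Y, else 0), so M = m0*1 + m1*rho(γ1) + m2*rho(γ2) + m3*rho(γ3) with m0 = tr(M)/2 = 0, m1 = tr(M rho(γ1))/2 = -6/5, m2 = tr(M rho(γ2))/2 = 0, m3 = tr(M rho(γ3))/2 = -2 + I/2.
Multiplying table entries, the bivector images are rho(γ12) = I*rho(γ3), rho(γ13) = -I*rho(γ2), rho(γ23) = I*rho(γ1); with real blade coefficients the real parts of m0..m3 are the coefficients of 1, γ1, γ2, γ3 and the imaginary parts give the bivectors (γ23: Im m1, γ13: -Im m2, γ12: Im m3).
Answer: -6/5*γ1 - 2*γ3 + 1/2*γ12


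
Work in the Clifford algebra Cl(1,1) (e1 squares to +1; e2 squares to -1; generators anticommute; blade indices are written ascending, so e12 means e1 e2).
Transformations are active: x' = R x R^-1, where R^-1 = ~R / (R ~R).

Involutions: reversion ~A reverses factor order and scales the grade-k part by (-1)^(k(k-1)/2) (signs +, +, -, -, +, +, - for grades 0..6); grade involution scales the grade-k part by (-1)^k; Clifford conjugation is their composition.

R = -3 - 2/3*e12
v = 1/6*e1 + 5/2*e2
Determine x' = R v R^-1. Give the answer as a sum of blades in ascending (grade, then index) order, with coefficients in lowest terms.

~R = -3 + 2/3*e12, and R ~R = 77/9, so R^-1 = ~R / (77/9).
R v = 7/6*e1 - 133/18*e2
Answer: -65/66*e1 + 59/22*e2


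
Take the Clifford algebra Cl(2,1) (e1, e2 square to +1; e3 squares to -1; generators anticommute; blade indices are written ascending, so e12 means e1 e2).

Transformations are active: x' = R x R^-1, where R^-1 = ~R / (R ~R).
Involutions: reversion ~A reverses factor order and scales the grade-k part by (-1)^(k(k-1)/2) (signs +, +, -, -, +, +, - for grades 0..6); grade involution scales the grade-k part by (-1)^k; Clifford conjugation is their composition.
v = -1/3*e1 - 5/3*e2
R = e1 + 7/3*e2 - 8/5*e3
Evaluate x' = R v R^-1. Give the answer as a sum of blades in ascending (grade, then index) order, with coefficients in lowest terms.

~R = e1 + 7/3*e2 - 8/5*e3, and R ~R = 874/225, so R^-1 = ~R / (874/225).
R v = -38/9 - 8/9*e12 - 8/15*e13 - 8/3*e23
Answer: -127/69*e1 - 235/69*e2 + 80/23*e3


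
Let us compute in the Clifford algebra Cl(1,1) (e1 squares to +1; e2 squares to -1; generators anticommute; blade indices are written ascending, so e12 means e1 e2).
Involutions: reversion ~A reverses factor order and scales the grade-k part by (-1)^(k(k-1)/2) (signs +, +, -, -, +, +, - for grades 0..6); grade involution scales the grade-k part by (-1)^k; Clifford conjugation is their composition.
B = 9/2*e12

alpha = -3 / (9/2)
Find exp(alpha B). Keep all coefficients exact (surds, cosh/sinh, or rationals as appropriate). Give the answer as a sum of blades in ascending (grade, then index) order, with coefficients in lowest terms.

B^2 = (9/2)^2*(e12)^2 = 81/4*(+1) = 81/4 (a basis 2-blade squares to minus the product of its generators' squares).
B^2 = 81/4 — B^2 > 0, so the exponential closes hyperbolically: l = 9/2, alpha*l = -3, so exp(alpha B) = cosh(-3) + (sinh(-3)/(9/2))*B = cosh(3) + (-2*sinh(3)/9)*B.
Answer: cosh(3) - sinh(3)*e12


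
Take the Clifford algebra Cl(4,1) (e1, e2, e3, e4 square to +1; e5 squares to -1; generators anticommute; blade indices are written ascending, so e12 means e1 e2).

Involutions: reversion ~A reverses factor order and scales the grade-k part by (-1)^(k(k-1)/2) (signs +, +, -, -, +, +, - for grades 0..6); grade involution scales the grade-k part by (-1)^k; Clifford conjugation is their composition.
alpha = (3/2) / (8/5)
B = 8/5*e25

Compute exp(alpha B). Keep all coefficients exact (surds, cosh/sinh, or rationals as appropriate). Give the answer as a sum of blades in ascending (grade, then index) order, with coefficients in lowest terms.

B^2 = (8/5)^2*(e25)^2 = 64/25*(+1) = 64/25 (a basis 2-blade squares to minus the product of its generators' squares).
B^2 = 64/25 — the series telescopes hyperbolically here: l = 8/5, alpha*l = 3/2, so exp(alpha B) = cosh(3/2) + (sinh(3/2)/(8/5))*B = cosh(3/2) + (5*sinh(3/2)/8)*B.
Answer: cosh(3/2) + sinh(3/2)*e25
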